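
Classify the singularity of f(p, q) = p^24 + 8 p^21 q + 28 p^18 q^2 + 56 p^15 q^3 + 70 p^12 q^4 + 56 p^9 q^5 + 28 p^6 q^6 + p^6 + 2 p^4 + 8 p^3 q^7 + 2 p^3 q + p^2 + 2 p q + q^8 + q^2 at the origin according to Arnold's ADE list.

The Hessian of f at 0 is [[2, 2], [2, 2]] with rank 1, so corank 1. A Groebner basis of the Jacobian ideal J(f) in C{p,q} is {-3*p^2 - 7*p*q + q^4 - 4*q^2, p^3 + p + q, p^2*q - 2*p/3 - q^3/3 - 2*q/3, p*q^2 + p/3 + 2*q^3/3 + q/3}; counting standard monomials gives mu = 7. Corank 1: A-series; mu = 7 gives A_7.

A_7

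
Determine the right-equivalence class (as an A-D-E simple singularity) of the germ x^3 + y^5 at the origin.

E_8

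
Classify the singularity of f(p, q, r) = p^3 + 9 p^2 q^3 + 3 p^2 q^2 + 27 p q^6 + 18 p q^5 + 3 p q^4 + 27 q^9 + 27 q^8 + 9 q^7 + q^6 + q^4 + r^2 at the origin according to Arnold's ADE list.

E6

The Hessian of f at 0 has rank 1. Corank 2; j^3 = p^3 is a perfect cube, so E-series; the 4-jet and mu = 6 give E_6.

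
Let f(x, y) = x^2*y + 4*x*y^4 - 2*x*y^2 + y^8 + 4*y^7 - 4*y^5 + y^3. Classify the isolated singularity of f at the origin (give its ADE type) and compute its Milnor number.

Type D_9, Milnor number mu = 9.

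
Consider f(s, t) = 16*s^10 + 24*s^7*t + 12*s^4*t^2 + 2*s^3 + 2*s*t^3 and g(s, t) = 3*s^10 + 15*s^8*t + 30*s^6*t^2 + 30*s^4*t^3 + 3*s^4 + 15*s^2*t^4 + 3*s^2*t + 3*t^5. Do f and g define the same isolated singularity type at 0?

The Hessian of f at 0 has rank 0. Corank 2; j^3 = 2*s^3 is a perfect cube, so E-series; the 4-jet and mu = 7 give E_7. The Hessian of g at 0 has rank 0. Corank 2; j^3 = 3*s^2*t has shape L^2 M (L != M), so D-series; mu = 6 gives D_6. f is E_7 but g is D_6, hence not right-equivalent.

No.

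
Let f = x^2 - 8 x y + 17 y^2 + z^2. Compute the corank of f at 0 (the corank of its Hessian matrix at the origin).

0

Hessian at 0 has rank 3.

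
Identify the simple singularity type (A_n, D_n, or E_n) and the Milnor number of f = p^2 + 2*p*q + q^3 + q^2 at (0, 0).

Type A_{2}, Milnor number mu = 2.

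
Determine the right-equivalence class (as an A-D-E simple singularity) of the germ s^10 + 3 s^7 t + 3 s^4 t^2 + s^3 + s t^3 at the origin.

E_7

The Hessian of f at 0 is [[0, 0], [0, 0]] with rank 0, so corank 2. A Groebner basis of the Jacobian ideal J(f) in C{s,t} is {s^3, s*t^2, 3*s^2 + t^3}; counting standard monomials gives mu = 7. Corank 2; j^3 = s^3 is a perfect cube, so E-series; the 4-jet and mu = 7 give E_7.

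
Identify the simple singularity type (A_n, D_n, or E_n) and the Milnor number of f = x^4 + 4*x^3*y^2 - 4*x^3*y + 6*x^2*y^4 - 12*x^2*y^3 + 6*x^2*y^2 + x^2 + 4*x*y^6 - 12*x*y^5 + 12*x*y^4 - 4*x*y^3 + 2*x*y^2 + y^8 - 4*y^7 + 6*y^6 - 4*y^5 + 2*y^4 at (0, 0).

Type A_{3}, Milnor number mu = 3.

The Hessian of f at 0 has rank 1. Corank 1: A-series; mu = 3 gives A_3.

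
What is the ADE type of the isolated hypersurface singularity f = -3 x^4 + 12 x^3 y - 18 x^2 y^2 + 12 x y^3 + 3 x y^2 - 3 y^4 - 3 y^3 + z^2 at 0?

D5

The Hessian of f at 0 has rank 1. Corank 2; j^3 = 3*y^2*(x - y) has shape L^2 M (L != M), so D-series; mu = 5 gives D_5.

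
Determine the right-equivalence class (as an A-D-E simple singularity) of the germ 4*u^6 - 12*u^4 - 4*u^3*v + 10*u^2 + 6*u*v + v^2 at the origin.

A1

The Hessian of f at 0 has rank 2. Corank 0: nondegenerate Morse point, so A_1.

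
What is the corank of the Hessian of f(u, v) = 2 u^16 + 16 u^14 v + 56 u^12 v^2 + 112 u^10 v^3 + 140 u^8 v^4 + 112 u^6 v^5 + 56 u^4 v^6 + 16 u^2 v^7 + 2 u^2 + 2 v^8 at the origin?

1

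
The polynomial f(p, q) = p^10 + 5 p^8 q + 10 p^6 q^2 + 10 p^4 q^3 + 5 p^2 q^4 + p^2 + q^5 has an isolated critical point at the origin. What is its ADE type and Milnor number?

Type A_4, Milnor number mu = 4.

The Hessian of f at 0 is [[2, 0], [0, 0]] with rank 1, so corank 1. A Groebner basis of the Jacobian ideal J(f) in C{p,q} is {q^4, p}; counting standard monomials gives mu = 4. Corank 1: A-series; mu = 4 gives A_4.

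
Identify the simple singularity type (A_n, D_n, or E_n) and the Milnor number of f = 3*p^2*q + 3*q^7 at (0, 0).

The Hessian of f at 0 has rank 0. Corank 2; j^3 = 3*p^2*q has shape L^2 M (L != M), so D-series; mu = 8 gives D_8.

Type D8, Milnor number mu = 8.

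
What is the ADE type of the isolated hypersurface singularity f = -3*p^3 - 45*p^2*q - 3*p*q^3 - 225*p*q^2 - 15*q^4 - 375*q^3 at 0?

E_{7}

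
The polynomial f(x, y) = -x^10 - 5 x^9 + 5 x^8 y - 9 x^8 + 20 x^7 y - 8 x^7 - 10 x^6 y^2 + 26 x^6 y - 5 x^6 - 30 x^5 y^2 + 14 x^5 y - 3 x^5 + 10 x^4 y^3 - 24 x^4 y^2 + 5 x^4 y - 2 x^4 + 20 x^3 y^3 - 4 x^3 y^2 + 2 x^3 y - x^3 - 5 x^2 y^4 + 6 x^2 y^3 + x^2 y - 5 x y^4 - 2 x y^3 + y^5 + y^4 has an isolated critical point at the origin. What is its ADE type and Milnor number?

The Hessian of f at 0 has rank 0. Corank 2; j^3 = -x^2*(x - y) has shape L^2 M (L != M), so D-series; mu = 5 gives D_5.

Type D_5, Milnor number mu = 5.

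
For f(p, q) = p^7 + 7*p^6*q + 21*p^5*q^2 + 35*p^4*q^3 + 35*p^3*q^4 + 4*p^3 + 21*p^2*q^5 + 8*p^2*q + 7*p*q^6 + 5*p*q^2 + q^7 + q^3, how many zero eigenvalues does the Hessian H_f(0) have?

Hessian at 0 has rank 0.

2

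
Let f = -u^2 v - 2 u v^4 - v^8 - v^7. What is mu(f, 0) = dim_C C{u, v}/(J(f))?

The Hessian of f at 0 is [[0, 0], [0, 0]] with rank 0, so corank 2. A Groebner basis of the Jacobian ideal J(f) in C{u,v} is {u^2*v^2, 8*u^2*v + u^2 + u*v^3, u*v + v^4, u^3}; counting standard monomials gives mu = 9. Corank 2; j^3 = -u^2*v has shape L^2 M (L != M), so D-series; mu = 9 gives D_9.

9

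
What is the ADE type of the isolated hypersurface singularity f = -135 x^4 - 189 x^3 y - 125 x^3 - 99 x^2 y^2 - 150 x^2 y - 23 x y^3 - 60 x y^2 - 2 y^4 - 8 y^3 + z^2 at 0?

E_{7}

The Hessian of f at 0 has rank 1. Corank 2; j^3 = -(5*x + 2*y)^3 is a perfect cube, so E-series; the 4-jet and mu = 7 give E_7.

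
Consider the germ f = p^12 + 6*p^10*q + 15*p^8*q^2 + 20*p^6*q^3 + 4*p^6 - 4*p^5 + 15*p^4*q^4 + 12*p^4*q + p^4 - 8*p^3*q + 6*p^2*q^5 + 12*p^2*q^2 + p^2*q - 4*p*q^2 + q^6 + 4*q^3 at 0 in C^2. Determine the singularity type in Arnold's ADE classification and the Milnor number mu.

Type D_7, Milnor number mu = 7.

The Hessian of f at 0 has rank 0. Corank 2; j^3 = q*(p - 2*q)^2 has shape L^2 M (L != M), so D-series; mu = 7 gives D_7.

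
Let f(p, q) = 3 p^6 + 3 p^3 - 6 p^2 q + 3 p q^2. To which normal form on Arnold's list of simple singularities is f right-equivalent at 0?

The Hessian of f at 0 is [[0, 0], [0, 0]] with rank 0, so corank 2. A Groebner basis of the Jacobian ideal J(f) in C{p,q} is {-p*q/6 + q^5 + q^2/6, p*q^2 - q^3, p^2 - p*q}; counting standard monomials gives mu = 7. Corank 2; j^3 = 3*p*(p - q)^2 has shape L^2 M (L != M), so D-series; mu = 7 gives D_7.

D7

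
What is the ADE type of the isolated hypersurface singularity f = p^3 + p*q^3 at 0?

The Hessian of f at 0 has rank 0. Corank 2; j^3 = p^3 is a perfect cube, so E-series; the 4-jet and mu = 7 give E_7.

E7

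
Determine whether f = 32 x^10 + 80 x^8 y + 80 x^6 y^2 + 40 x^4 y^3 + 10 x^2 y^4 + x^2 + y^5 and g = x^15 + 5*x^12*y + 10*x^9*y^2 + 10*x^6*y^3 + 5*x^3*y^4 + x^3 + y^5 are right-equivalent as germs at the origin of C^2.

No.

The Hessian of f at 0 has rank 1. Corank 1: A-series; mu = 4 gives A_4. The Hessian of g at 0 has rank 0. Corank 2; j^3 = x^3 is a perfect cube, so E-series; the 5-jet and mu = 8 give E_8. f is A_4 but g is E_8, hence not right-equivalent.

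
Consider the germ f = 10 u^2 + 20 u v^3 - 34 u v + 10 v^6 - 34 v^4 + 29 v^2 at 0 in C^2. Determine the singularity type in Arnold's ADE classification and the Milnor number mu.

Type A_{1}, Milnor number mu = 1.

The Hessian of f at 0 is [[20, -34], [-34, 58]] with rank 2, so corank 0. A Groebner basis of the Jacobian ideal J(f) in C{u,v} is {u, v}; counting standard monomials gives mu = 1. Corank 0: nondegenerate Morse point, so A_1.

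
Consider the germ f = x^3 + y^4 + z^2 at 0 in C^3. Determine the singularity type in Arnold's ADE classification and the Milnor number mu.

Type E_6, Milnor number mu = 6.

The Hessian of f at 0 is [[0, 0, 0], [0, 0, 0], [0, 0, 2]] with rank 1, so corank 2. A Groebner basis of the Jacobian ideal J(f) in C{x,y,z} is {y^3, x^2, z}; counting standard monomials gives mu = 6. Corank 2; j^3 = x^3 is a perfect cube, so E-series; the 4-jet and mu = 6 give E_6.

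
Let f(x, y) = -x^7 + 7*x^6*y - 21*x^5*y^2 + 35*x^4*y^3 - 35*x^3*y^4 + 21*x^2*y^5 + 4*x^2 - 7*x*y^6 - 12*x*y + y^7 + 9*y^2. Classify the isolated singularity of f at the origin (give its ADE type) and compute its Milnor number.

The Hessian of f at 0 has rank 1. Corank 1: A-series; mu = 6 gives A_6.

Type A6, Milnor number mu = 6.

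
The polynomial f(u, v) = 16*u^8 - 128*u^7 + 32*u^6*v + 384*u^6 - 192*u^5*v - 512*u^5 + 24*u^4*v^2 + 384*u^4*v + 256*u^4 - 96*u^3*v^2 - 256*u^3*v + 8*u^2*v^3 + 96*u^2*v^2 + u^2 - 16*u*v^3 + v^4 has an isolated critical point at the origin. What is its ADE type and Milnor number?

The Hessian of f at 0 has rank 1. Corank 1: A-series; mu = 3 gives A_3.

Type A3, Milnor number mu = 3.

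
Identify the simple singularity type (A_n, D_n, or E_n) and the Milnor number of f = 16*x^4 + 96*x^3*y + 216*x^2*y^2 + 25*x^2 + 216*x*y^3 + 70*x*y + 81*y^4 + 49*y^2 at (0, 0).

The Hessian of f at 0 has rank 1. Corank 1: A-series; mu = 3 gives A_3.

Type A_3, Milnor number mu = 3.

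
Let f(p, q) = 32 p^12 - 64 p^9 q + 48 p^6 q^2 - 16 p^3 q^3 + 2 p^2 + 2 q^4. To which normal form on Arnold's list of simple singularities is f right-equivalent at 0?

A_{3}

The Hessian of f at 0 is [[4, 0], [0, 0]] with rank 1, so corank 1. A Groebner basis of the Jacobian ideal J(f) in C{p,q} is {q^3, p}; counting standard monomials gives mu = 3. Corank 1: A-series; mu = 3 gives A_3.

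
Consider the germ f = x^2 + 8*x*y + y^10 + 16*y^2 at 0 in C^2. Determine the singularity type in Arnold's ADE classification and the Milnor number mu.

Type A9, Milnor number mu = 9.

The Hessian of f at 0 has rank 1. Corank 1: A-series; mu = 9 gives A_9.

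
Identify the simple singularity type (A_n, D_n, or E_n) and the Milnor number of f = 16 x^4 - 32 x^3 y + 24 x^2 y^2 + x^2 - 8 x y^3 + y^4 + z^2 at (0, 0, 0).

The Hessian of f at 0 has rank 2. Corank 1: A-series; mu = 3 gives A_3.

Type A_3, Milnor number mu = 3.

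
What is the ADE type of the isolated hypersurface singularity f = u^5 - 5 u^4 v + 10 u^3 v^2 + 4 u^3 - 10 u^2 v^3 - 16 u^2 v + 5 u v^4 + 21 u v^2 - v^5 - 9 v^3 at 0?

D_6

The Hessian of f at 0 is [[0, 0], [0, 0]] with rank 0, so corank 2. A Groebner basis of the Jacobian ideal J(f) in C{u,v} is {-32*u*v/5 + v^4 + 48*v^2/5, u*v^2 - 3*v^3/2, u^2 - 5*u*v/2 + 3*v^2/2}; counting standard monomials gives mu = 6. Corank 2; j^3 = (u - v)*(2*u - 3*v)^2 has shape L^2 M (L != M), so D-series; mu = 6 gives D_6.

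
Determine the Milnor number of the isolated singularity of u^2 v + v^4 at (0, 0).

5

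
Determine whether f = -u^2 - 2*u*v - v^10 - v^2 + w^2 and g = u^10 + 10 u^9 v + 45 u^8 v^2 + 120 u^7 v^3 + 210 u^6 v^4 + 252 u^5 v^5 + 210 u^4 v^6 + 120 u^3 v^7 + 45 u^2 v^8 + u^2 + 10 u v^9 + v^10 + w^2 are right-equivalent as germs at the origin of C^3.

The Hessian of f at 0 has rank 2. Corank 1: A-series; mu = 9 gives A_9. The Hessian of g at 0 has rank 2. Corank 1: A-series; mu = 9 gives A_9. Both have type A_9, hence right-equivalent.

Yes.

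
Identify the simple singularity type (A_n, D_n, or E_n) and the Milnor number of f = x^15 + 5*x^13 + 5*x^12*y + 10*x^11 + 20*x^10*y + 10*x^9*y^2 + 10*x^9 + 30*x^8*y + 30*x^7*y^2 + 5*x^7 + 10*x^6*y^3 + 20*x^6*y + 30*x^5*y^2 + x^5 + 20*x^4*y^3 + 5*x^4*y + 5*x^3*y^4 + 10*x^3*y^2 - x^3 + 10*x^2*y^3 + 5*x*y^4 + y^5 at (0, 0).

Type E_{8}, Milnor number mu = 8.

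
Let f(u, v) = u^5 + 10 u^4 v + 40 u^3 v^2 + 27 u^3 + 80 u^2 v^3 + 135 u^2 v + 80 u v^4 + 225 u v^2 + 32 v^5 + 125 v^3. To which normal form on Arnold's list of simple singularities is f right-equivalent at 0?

The Hessian of f at 0 has rank 0. Corank 2; j^3 = (3*u + 5*v)^3 is a perfect cube, so E-series; the 5-jet and mu = 8 give E_8.

E8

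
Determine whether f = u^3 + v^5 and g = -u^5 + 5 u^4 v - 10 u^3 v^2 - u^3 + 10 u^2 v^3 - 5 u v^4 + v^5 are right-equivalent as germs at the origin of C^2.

Yes.

The Hessian of f at 0 has rank 0. Corank 2; j^3 = u^3 is a perfect cube, so E-series; the 5-jet and mu = 8 give E_8. The Hessian of g at 0 has rank 0. Corank 2; j^3 = -u^3 is a perfect cube, so E-series; the 5-jet and mu = 8 give E_8. Both have type E_8, hence right-equivalent.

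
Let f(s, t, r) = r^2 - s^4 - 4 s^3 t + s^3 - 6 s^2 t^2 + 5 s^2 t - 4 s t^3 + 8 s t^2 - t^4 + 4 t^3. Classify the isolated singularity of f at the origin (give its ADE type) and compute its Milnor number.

Type D_5, Milnor number mu = 5.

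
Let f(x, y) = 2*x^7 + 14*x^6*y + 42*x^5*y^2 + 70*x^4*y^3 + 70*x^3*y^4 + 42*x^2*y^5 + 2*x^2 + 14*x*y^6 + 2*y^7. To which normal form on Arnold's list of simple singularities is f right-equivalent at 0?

The Hessian of f at 0 is [[4, 0], [0, 0]] with rank 1, so corank 1. A Groebner basis of the Jacobian ideal J(f) in C{x,y} is {y^6, x}; counting standard monomials gives mu = 6. Corank 1: A-series; mu = 6 gives A_6.

A_6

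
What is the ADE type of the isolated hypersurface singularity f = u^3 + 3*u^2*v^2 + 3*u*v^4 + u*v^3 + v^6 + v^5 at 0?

The Hessian of f at 0 has rank 0. Corank 2; j^3 = u^3 is a perfect cube, so E-series; the 4-jet and mu = 7 give E_7.

E_{7}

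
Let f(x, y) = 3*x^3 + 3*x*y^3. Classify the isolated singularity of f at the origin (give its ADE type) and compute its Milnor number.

The Hessian of f at 0 is [[0, 0], [0, 0]] with rank 0, so corank 2. A Groebner basis of the Jacobian ideal J(f) in C{x,y} is {x^3, x*y^2, 3*x^2 + y^3}; counting standard monomials gives mu = 7. Corank 2; j^3 = 3*x^3 is a perfect cube, so E-series; the 4-jet and mu = 7 give E_7.

Type E_{7}, Milnor number mu = 7.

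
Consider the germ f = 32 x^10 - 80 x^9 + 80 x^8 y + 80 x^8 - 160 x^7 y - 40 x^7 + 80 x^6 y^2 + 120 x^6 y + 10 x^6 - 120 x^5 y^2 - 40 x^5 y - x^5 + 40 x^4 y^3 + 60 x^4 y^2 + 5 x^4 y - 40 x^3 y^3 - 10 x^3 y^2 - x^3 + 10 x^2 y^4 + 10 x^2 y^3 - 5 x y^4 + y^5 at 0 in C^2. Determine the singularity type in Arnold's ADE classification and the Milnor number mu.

Type E_{8}, Milnor number mu = 8.

The Hessian of f at 0 is [[0, 0], [0, 0]] with rank 0, so corank 2. A Groebner basis of the Jacobian ideal J(f) in C{x,y} is {y^5, x*y^3 - y^4/4, x^2}; counting standard monomials gives mu = 8. Corank 2; j^3 = -x^3 is a perfect cube, so E-series; the 5-jet and mu = 8 give E_8.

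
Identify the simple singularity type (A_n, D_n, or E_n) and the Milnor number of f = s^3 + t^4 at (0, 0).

The Hessian of f at 0 has rank 0. Corank 2; j^3 = s^3 is a perfect cube, so E-series; the 4-jet and mu = 6 give E_6.

Type E6, Milnor number mu = 6.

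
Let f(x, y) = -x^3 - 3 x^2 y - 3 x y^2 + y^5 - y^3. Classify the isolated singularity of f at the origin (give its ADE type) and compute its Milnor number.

The Hessian of f at 0 is [[0, 0], [0, 0]] with rank 0, so corank 2. A Groebner basis of the Jacobian ideal J(f) in C{x,y} is {y^4, x^2 + 2*x*y + y^2}; counting standard monomials gives mu = 8. Corank 2; j^3 = -(x + y)^3 is a perfect cube, so E-series; the 5-jet and mu = 8 give E_8.

Type E_8, Milnor number mu = 8.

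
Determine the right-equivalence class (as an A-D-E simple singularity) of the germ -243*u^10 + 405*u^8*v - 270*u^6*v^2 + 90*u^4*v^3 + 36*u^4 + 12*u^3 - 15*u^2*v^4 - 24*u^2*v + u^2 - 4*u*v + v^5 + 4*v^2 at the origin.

The Hessian of f at 0 is [[2, -4], [-4, 8]] with rank 1, so corank 1. A Groebner basis of the Jacobian ideal J(f) in C{u,v} is {-u/576 + v^3 - v^2/24 + v/288, u^2 + u/6 - v/3, u*v + u/24 - v^2 - v/12}; counting standard monomials gives mu = 4. Corank 1: A-series; mu = 4 gives A_4.

A4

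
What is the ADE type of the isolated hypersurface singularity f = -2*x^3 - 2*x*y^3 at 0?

The Hessian of f at 0 has rank 0. Corank 2; j^3 = -2*x^3 is a perfect cube, so E-series; the 4-jet and mu = 7 give E_7.

E_7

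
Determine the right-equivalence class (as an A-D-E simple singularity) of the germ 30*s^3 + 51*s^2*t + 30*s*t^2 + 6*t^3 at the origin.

D_4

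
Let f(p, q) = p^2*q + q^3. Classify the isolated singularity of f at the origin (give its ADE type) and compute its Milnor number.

Type D_4, Milnor number mu = 4.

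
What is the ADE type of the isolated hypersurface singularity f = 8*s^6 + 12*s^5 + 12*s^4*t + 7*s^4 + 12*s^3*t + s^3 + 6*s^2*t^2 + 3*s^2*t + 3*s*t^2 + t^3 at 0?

E_6

The Hessian of f at 0 has rank 0. Corank 2; j^3 = (s + t)^3 is a perfect cube, so E-series; the 4-jet and mu = 6 give E_6.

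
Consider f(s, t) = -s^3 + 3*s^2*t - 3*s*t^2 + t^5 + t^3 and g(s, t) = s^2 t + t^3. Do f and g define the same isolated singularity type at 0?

No.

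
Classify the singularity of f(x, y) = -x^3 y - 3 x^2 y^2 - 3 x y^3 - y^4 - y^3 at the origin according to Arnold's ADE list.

E7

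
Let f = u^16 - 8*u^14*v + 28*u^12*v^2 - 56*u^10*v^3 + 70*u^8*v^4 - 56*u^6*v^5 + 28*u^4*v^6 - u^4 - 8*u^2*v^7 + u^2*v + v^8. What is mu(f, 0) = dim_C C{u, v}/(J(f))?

The Hessian of f at 0 has rank 0. Corank 2; j^3 = u^2*v has shape L^2 M (L != M), so D-series; mu = 9 gives D_9.

9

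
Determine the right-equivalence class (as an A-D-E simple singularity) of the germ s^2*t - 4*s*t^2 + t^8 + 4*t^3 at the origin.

D_{9}

The Hessian of f at 0 has rank 0. Corank 2; j^3 = t*(s - 2*t)^2 has shape L^2 M (L != M), so D-series; mu = 9 gives D_9.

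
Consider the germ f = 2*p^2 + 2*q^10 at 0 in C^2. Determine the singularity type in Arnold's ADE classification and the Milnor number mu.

The Hessian of f at 0 is [[4, 0], [0, 0]] with rank 1, so corank 1. A Groebner basis of the Jacobian ideal J(f) in C{p,q} is {q^9, p}; counting standard monomials gives mu = 9. Corank 1: A-series; mu = 9 gives A_9.

Type A_9, Milnor number mu = 9.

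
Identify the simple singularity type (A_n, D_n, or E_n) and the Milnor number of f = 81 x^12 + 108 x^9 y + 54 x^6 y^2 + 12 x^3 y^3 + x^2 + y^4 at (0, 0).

The Hessian of f at 0 is [[2, 0], [0, 0]] with rank 1, so corank 1. A Groebner basis of the Jacobian ideal J(f) in C{x,y} is {y^3, x}; counting standard monomials gives mu = 3. Corank 1: A-series; mu = 3 gives A_3.

Type A_{3}, Milnor number mu = 3.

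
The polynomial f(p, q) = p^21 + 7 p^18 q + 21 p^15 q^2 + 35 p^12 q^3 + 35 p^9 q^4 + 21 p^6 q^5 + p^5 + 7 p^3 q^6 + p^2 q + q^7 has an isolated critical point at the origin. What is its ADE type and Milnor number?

The Hessian of f at 0 has rank 0. Corank 2; j^3 = p^2*q has shape L^2 M (L != M), so D-series; mu = 8 gives D_8.

Type D_8, Milnor number mu = 8.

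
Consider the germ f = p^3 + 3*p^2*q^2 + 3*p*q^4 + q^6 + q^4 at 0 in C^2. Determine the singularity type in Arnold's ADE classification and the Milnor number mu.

The Hessian of f at 0 has rank 0. Corank 2; j^3 = p^3 is a perfect cube, so E-series; the 4-jet and mu = 6 give E_6.

Type E_{6}, Milnor number mu = 6.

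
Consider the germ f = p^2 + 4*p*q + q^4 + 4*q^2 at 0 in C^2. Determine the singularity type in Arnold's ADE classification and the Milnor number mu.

Type A_{3}, Milnor number mu = 3.

The Hessian of f at 0 has rank 1. Corank 1: A-series; mu = 3 gives A_3.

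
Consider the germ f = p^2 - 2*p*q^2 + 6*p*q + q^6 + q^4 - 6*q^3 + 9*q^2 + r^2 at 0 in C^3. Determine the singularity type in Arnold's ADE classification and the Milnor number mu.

Type A5, Milnor number mu = 5.

The Hessian of f at 0 has rank 2. Corank 1: A-series; mu = 5 gives A_5.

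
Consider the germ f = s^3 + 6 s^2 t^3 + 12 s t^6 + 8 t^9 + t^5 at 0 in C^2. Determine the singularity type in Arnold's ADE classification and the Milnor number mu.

Type E8, Milnor number mu = 8.

The Hessian of f at 0 is [[0, 0], [0, 0]] with rank 0, so corank 2. A Groebner basis of the Jacobian ideal J(f) in C{s,t} is {s^2/4 + s*t^3, t^4, s^3, s^2*t}; counting standard monomials gives mu = 8. Corank 2; j^3 = s^3 is a perfect cube, so E-series; the 5-jet and mu = 8 give E_8.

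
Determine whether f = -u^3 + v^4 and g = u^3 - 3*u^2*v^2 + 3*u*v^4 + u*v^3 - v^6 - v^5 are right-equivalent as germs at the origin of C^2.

No.

The Hessian of f at 0 has rank 0. Corank 2; j^3 = -u^3 is a perfect cube, so E-series; the 4-jet and mu = 6 give E_6. The Hessian of g at 0 has rank 0. Corank 2; j^3 = u^3 is a perfect cube, so E-series; the 4-jet and mu = 7 give E_7. f is E_6 but g is E_7, hence not right-equivalent.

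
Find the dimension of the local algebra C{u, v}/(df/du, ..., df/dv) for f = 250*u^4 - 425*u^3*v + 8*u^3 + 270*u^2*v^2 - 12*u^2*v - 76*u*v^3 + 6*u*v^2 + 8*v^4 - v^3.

7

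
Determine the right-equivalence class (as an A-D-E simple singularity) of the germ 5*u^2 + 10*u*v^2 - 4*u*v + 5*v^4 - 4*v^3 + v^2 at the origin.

A_{1}

The Hessian of f at 0 is [[10, -4], [-4, 2]] with rank 2, so corank 0. A Groebner basis of the Jacobian ideal J(f) in C{u,v} is {u, v}; counting standard monomials gives mu = 1. Corank 0: nondegenerate Morse point, so A_1.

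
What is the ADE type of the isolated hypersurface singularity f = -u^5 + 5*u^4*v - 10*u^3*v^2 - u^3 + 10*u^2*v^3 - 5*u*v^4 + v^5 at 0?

The Hessian of f at 0 is [[0, 0], [0, 0]] with rank 0, so corank 2. A Groebner basis of the Jacobian ideal J(f) in C{u,v} is {v^5, u*v^3 - v^4/4, u^2}; counting standard monomials gives mu = 8. Corank 2; j^3 = -u^3 is a perfect cube, so E-series; the 5-jet and mu = 8 give E_8.

E_{8}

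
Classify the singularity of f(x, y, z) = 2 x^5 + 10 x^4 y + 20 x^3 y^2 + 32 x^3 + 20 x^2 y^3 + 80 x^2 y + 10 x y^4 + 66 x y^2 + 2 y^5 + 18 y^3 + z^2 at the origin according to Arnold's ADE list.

D6

The Hessian of f at 0 is [[0, 0, 0], [0, 0, 0], [0, 0, 2]] with rank 1, so corank 2. A Groebner basis of the Jacobian ideal J(f) in C{x,y,z} is {-1024*x*y/5 + y^4 - 768*y^2/5, x*y^2 + 3*y^3/4, x^2 + 7*x*y/4 + 3*y^2/4, z}; counting standard monomials gives mu = 6. Corank 2; j^3 = 2*(x + y)*(4*x + 3*y)^2 has shape L^2 M (L != M), so D-series; mu = 6 gives D_6.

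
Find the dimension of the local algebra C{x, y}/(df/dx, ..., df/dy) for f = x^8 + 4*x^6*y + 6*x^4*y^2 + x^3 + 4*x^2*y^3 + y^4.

The Hessian of f at 0 has rank 0. Corank 2; j^3 = x^3 is a perfect cube, so E-series; the 4-jet and mu = 6 give E_6.

6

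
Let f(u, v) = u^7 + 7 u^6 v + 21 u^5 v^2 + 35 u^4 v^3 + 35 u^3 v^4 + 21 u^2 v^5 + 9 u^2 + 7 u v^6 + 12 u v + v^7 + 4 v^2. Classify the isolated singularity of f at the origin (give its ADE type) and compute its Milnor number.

Type A_6, Milnor number mu = 6.

The Hessian of f at 0 has rank 1. Corank 1: A-series; mu = 6 gives A_6.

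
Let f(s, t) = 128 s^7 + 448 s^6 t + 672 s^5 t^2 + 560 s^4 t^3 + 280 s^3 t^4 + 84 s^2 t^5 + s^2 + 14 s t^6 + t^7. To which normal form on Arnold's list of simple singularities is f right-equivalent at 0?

A_{6}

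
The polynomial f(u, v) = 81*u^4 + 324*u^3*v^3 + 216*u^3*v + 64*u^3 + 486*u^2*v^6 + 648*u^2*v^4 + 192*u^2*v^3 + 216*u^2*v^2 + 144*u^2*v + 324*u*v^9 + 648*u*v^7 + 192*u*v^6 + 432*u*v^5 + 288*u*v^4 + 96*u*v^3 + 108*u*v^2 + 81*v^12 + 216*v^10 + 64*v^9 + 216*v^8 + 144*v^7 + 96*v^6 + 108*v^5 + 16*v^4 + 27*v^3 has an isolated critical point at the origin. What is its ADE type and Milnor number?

The Hessian of f at 0 is [[0, 0], [0, 0]] with rank 0, so corank 2. A Groebner basis of the Jacobian ideal J(f) in C{u,v} is {v^4, u*v^2 + 13*v^3/18, u^2 + 3*u*v/2 + 9*v^2/16}; counting standard monomials gives mu = 6. Corank 2; j^3 = (4*u + 3*v)^3 is a perfect cube, so E-series; the 4-jet and mu = 6 give E_6.

Type E_{6}, Milnor number mu = 6.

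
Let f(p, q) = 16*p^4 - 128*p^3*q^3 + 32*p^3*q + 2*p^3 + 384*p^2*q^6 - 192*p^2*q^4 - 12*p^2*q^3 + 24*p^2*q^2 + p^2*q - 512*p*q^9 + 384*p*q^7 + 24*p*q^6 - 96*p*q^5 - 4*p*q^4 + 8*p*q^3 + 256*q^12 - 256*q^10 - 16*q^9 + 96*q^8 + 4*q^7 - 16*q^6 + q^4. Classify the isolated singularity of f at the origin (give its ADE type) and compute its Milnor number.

The Hessian of f at 0 has rank 0. Corank 2; j^3 = p^2*(2*p + q) has shape L^2 M (L != M), so D-series; mu = 5 gives D_5.

Type D_5, Milnor number mu = 5.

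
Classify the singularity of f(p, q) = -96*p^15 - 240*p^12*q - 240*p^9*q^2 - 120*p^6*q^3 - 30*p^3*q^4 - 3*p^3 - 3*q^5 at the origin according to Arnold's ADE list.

The Hessian of f at 0 is [[0, 0], [0, 0]] with rank 0, so corank 2. A Groebner basis of the Jacobian ideal J(f) in C{p,q} is {q^4, p^2}; counting standard monomials gives mu = 8. Corank 2; j^3 = -3*p^3 is a perfect cube, so E-series; the 5-jet and mu = 8 give E_8.

E_8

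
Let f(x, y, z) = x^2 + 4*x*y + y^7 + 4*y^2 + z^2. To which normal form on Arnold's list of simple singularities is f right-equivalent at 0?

The Hessian of f at 0 has rank 2. Corank 1: A-series; mu = 6 gives A_6.

A6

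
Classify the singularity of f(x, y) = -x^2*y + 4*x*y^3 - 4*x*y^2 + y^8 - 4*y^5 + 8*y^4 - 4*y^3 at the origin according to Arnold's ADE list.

The Hessian of f at 0 is [[0, 0], [0, 0]] with rank 0, so corank 2. A Groebner basis of the Jacobian ideal J(f) in C{x,y} is {x^4 - 12*x^3 - 56*x^2*y + 8*x^2 - 104*x*y^2 - 8*x*y - 48*y^2, x^3*y + 3*x^3 + 12*x^2*y - x^2 + 18*x*y^2 + 2*x*y + 8*y^2, -x^3/2 + x^2*y^2 - x^2*y, -x*y/2 + y^3 - y^2}; counting standard monomials gives mu = 9. Corank 2; j^3 = -y*(x + 2*y)^2 has shape L^2 M (L != M), so D-series; mu = 9 gives D_9.

D_{9}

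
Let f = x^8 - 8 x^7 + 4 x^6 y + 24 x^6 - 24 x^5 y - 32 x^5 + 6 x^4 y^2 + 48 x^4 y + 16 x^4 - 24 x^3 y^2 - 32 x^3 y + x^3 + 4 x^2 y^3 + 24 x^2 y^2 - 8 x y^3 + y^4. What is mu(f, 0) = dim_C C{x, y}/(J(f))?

The Hessian of f at 0 is [[0, 0], [0, 0]] with rank 0, so corank 2. A Groebner basis of the Jacobian ideal J(f) in C{x,y} is {y^4, x*y^2 - y^3/6, x^2}; counting standard monomials gives mu = 6. Corank 2; j^3 = x^3 is a perfect cube, so E-series; the 4-jet and mu = 6 give E_6.

6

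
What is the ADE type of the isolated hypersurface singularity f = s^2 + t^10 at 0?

A9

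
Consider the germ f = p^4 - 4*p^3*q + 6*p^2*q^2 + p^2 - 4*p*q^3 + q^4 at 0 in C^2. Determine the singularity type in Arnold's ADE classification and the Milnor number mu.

The Hessian of f at 0 has rank 1. Corank 1: A-series; mu = 3 gives A_3.

Type A_3, Milnor number mu = 3.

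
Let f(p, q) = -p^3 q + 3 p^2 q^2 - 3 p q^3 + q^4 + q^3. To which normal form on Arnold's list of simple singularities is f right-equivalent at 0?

The Hessian of f at 0 has rank 0. Corank 2; j^3 = q^3 is a perfect cube, so E-series; the 4-jet and mu = 7 give E_7.

E7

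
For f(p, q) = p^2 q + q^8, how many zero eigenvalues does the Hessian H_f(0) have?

Hessian at 0 has rank 0.

2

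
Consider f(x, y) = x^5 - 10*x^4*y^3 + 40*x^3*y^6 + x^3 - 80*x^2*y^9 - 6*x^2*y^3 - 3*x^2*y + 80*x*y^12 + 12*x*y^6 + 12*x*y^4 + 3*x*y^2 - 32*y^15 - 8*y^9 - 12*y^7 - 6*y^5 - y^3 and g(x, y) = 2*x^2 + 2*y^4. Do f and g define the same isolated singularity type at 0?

The Hessian of f at 0 has rank 0. Corank 2; j^3 = (x - y)^3 is a perfect cube, so E-series; the 5-jet and mu = 8 give E_8. The Hessian of g at 0 has rank 1. Corank 1: A-series; mu = 3 gives A_3. f is E_8 but g is A_3, hence not right-equivalent.

No.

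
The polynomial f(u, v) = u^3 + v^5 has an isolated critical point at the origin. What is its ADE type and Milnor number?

The Hessian of f at 0 has rank 0. Corank 2; j^3 = u^3 is a perfect cube, so E-series; the 5-jet and mu = 8 give E_8.

Type E8, Milnor number mu = 8.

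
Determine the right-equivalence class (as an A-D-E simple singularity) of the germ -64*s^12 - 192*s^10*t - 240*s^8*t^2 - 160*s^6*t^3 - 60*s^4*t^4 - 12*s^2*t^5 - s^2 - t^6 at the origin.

A5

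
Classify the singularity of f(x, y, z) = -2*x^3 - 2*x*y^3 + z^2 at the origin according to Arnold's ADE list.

E_7

The Hessian of f at 0 has rank 1. Corank 2; j^3 = -2*x^3 is a perfect cube, so E-series; the 4-jet and mu = 7 give E_7.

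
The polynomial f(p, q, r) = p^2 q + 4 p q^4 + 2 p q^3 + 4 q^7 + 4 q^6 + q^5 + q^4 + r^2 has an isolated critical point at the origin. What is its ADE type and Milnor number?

Type D5, Milnor number mu = 5.

The Hessian of f at 0 has rank 1. Corank 2; j^3 = p^2*q has shape L^2 M (L != M), so D-series; mu = 5 gives D_5.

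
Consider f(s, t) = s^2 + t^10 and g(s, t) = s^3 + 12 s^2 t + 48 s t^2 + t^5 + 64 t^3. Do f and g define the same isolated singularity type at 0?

The Hessian of f at 0 is [[2, 0], [0, 0]] with rank 1, so corank 1. A Groebner basis of the Jacobian ideal J(f) in C{s,t} is {t^9, s}; counting standard monomials gives mu = 9. Corank 1: A-series; mu = 9 gives A_9. The Hessian of g at 0 is [[0, 0], [0, 0]] with rank 0, so corank 2. A Groebner basis of the Jacobian ideal J(g) in C{s,t} is {t^4, s^2 + 8*s*t + 16*t^2}; counting standard monomials gives mu = 8. Corank 2; j^3 = (s + 4*t)^3 is a perfect cube, so E-series; the 5-jet and mu = 8 give E_8. f is A_9 but g is E_8, hence not right-equivalent.

No.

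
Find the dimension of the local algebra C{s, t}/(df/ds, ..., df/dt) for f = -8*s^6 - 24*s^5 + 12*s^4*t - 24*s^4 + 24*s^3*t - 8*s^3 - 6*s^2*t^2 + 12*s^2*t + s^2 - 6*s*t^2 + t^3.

The Hessian of f at 0 has rank 1. Corank 1: A-series; mu = 2 gives A_2.

2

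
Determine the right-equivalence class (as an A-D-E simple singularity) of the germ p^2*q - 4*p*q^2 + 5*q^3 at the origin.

D4

The Hessian of f at 0 has rank 0. Corank 2; j^3 = q*(p^2 - 4*p*q + 5*q^2) splits into three distinct lines over C (the quadratic factor has nonzero discriminant), so D_4.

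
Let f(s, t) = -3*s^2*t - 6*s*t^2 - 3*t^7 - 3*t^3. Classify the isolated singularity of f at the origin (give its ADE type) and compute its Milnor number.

The Hessian of f at 0 is [[0, 0], [0, 0]] with rank 0, so corank 2. A Groebner basis of the Jacobian ideal J(f) in C{s,t} is {s^2/7 + t^6 - t^2/7, s^3 + t^3, s*t + t^2}; counting standard monomials gives mu = 8. Corank 2; j^3 = -3*t*(s + t)^2 has shape L^2 M (L != M), so D-series; mu = 8 gives D_8.

Type D8, Milnor number mu = 8.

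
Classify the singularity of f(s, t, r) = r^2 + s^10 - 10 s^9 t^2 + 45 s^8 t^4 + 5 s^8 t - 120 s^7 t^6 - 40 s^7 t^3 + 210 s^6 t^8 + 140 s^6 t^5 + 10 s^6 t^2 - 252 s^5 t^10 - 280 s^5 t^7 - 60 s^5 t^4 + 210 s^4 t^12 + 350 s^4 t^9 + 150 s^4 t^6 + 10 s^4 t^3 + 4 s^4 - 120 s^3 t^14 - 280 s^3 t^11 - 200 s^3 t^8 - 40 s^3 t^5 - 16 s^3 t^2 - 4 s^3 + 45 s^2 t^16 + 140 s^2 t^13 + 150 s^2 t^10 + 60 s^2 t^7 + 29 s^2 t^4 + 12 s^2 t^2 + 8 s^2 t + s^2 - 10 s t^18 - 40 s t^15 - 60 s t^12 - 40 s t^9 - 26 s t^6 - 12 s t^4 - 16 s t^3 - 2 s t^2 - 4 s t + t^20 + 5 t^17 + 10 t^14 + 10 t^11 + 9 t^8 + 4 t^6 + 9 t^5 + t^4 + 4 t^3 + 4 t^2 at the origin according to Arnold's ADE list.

The Hessian of f at 0 is [[2, -4, 0], [-4, 8, 0], [0, 0, 2]] with rank 2, so corank 1. A Groebner basis of the Jacobian ideal J(f) in C{s,t,r} is {-s/64 + t^3 + 9*t^2/64 + t/32, s^2 - 9*s/16 + 17*t^2/16 + 9*t/8, s*t - 9*s/64 - 47*t^2/64 + 9*t/32, r}; counting standard monomials gives mu = 4. Corank 1: A-series; mu = 4 gives A_4.

A4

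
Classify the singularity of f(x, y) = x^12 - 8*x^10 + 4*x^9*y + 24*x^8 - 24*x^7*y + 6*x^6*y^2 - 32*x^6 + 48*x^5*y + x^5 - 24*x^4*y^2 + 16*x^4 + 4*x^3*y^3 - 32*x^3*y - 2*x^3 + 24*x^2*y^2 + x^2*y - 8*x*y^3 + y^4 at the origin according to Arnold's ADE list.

D_{5}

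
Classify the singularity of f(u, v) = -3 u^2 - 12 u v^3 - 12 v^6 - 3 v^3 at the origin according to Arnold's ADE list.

A_2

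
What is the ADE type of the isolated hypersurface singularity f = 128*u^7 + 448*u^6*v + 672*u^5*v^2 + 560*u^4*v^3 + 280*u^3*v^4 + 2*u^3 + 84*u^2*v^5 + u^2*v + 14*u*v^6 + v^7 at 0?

D_{8}

The Hessian of f at 0 has rank 0. Corank 2; j^3 = u^2*(2*u + v) has shape L^2 M (L != M), so D-series; mu = 8 gives D_8.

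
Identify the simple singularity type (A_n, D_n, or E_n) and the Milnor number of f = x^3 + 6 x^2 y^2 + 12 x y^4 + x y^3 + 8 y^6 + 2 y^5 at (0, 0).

Type E7, Milnor number mu = 7.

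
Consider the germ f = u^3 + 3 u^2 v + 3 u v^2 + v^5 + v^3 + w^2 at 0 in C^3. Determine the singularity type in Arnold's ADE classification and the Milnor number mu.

Type E_8, Milnor number mu = 8.

The Hessian of f at 0 has rank 1. Corank 2; j^3 = (u + v)^3 is a perfect cube, so E-series; the 5-jet and mu = 8 give E_8.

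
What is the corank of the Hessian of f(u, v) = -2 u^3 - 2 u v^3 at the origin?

2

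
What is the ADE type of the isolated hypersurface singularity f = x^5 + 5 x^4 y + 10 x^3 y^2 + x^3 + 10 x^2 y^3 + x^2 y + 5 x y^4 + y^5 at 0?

D6

The Hessian of f at 0 has rank 0. Corank 2; j^3 = x^2*(x + y) has shape L^2 M (L != M), so D-series; mu = 6 gives D_6.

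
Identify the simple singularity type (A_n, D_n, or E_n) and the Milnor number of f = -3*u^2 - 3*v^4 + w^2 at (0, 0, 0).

Type A_3, Milnor number mu = 3.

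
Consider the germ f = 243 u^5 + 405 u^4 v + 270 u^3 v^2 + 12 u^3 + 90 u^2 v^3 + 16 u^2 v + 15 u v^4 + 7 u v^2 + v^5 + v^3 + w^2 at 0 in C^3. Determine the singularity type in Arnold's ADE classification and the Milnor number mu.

Type D6, Milnor number mu = 6.

The Hessian of f at 0 is [[0, 0, 0], [0, 0, 0], [0, 0, 2]] with rank 1, so corank 2. A Groebner basis of the Jacobian ideal J(f) in C{u,v,w} is {32*u*v/15 + v^4 + 16*v^2/15, u*v^2 + v^3/2, u^2 + 5*u*v/6 + v^2/6, w}; counting standard monomials gives mu = 6. Corank 2; j^3 = (2*u + v)^2*(3*u + v) has shape L^2 M (L != M), so D-series; mu = 6 gives D_6.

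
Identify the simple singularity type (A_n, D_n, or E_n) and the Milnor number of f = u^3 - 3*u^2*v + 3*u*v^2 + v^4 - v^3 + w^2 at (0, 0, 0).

The Hessian of f at 0 is [[0, 0, 0], [0, 0, 0], [0, 0, 2]] with rank 1, so corank 2. A Groebner basis of the Jacobian ideal J(f) in C{u,v,w} is {v^3, u^2 - 2*u*v + v^2, w}; counting standard monomials gives mu = 6. Corank 2; j^3 = (u - v)^3 is a perfect cube, so E-series; the 4-jet and mu = 6 give E_6.

Type E_6, Milnor number mu = 6.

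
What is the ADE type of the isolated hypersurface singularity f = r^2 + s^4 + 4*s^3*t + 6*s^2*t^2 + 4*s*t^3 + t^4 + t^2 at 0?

The Hessian of f at 0 has rank 2. Corank 1: A-series; mu = 3 gives A_3.

A_{3}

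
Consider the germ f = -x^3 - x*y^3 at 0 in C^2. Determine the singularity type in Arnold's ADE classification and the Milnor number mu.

Type E_{7}, Milnor number mu = 7.

The Hessian of f at 0 has rank 0. Corank 2; j^3 = -x^3 is a perfect cube, so E-series; the 4-jet and mu = 7 give E_7.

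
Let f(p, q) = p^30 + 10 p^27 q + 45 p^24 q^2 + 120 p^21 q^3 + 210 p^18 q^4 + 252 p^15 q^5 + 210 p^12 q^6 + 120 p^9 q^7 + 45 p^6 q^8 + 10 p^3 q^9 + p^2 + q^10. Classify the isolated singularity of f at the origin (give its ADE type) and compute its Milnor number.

Type A_9, Milnor number mu = 9.

The Hessian of f at 0 has rank 1. Corank 1: A-series; mu = 9 gives A_9.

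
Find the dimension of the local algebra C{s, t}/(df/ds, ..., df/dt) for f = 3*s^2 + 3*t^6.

5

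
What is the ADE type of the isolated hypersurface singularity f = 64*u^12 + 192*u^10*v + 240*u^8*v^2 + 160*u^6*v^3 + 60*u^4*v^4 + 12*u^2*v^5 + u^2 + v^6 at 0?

The Hessian of f at 0 has rank 1. Corank 1: A-series; mu = 5 gives A_5.

A_{5}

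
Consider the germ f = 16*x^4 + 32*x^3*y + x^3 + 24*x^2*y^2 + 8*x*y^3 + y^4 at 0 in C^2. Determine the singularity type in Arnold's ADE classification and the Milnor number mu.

Type E6, Milnor number mu = 6.

The Hessian of f at 0 is [[0, 0], [0, 0]] with rank 0, so corank 2. A Groebner basis of the Jacobian ideal J(f) in C{x,y} is {y^4, x*y^2 + y^3/6, x^2}; counting standard monomials gives mu = 6. Corank 2; j^3 = x^3 is a perfect cube, so E-series; the 4-jet and mu = 6 give E_6.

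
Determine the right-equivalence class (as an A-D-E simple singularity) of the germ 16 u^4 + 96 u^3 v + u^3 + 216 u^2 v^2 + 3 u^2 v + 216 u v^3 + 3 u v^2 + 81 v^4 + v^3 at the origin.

E6

The Hessian of f at 0 is [[0, 0], [0, 0]] with rank 0, so corank 2. A Groebner basis of the Jacobian ideal J(f) in C{u,v} is {v^4, u*v^2 + 7*v^3/6, u^2 + 2*u*v + v^2}; counting standard monomials gives mu = 6. Corank 2; j^3 = (u + v)^3 is a perfect cube, so E-series; the 4-jet and mu = 6 give E_6.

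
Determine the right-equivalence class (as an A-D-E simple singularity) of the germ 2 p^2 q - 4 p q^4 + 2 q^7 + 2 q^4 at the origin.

The Hessian of f at 0 is [[0, 0], [0, 0]] with rank 0, so corank 2. A Groebner basis of the Jacobian ideal J(f) in C{p,q} is {p^3, p^2/4 + q^3, p*q}; counting standard monomials gives mu = 5. Corank 2; j^3 = 2*p^2*q has shape L^2 M (L != M), so D-series; mu = 5 gives D_5.

D5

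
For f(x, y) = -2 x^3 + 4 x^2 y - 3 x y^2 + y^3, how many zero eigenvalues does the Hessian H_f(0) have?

2

Hessian at 0 has rank 0.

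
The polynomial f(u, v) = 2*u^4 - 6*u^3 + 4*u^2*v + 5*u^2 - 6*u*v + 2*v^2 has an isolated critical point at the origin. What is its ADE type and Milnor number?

Type A1, Milnor number mu = 1.

The Hessian of f at 0 is [[10, -6], [-6, 4]] with rank 2, so corank 0. A Groebner basis of the Jacobian ideal J(f) in C{u,v} is {u, v}; counting standard monomials gives mu = 1. Corank 0: nondegenerate Morse point, so A_1.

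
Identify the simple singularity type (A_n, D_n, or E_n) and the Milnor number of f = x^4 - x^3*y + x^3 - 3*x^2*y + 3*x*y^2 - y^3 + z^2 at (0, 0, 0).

Type E7, Milnor number mu = 7.

The Hessian of f at 0 has rank 1. Corank 2; j^3 = (x - y)^3 is a perfect cube, so E-series; the 4-jet and mu = 7 give E_7.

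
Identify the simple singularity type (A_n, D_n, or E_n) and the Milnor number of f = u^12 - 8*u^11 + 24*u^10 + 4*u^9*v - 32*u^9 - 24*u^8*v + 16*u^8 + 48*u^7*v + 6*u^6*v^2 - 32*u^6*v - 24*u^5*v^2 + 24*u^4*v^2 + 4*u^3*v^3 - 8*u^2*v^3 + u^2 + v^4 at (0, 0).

Type A_3, Milnor number mu = 3.

The Hessian of f at 0 is [[2, 0], [0, 0]] with rank 1, so corank 1. A Groebner basis of the Jacobian ideal J(f) in C{u,v} is {v^3, u}; counting standard monomials gives mu = 3. Corank 1: A-series; mu = 3 gives A_3.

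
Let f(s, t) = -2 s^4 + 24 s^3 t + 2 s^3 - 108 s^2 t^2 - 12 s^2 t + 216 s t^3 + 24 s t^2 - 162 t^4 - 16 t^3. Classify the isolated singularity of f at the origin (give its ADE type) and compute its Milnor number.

Type E_6, Milnor number mu = 6.

The Hessian of f at 0 has rank 0. Corank 2; j^3 = 2*(s - 2*t)^3 is a perfect cube, so E-series; the 4-jet and mu = 6 give E_6.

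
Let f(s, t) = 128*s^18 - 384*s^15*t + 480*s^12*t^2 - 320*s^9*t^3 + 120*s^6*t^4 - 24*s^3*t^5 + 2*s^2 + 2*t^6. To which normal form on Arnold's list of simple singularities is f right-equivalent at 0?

The Hessian of f at 0 has rank 1. Corank 1: A-series; mu = 5 gives A_5.

A5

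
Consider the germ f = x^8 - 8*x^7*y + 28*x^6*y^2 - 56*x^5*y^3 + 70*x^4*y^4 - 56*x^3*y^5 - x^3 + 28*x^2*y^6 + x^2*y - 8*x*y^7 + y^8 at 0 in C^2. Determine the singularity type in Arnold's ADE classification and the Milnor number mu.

Type D9, Milnor number mu = 9.

The Hessian of f at 0 has rank 0. Corank 2; j^3 = -x^2*(x - y) has shape L^2 M (L != M), so D-series; mu = 9 gives D_9.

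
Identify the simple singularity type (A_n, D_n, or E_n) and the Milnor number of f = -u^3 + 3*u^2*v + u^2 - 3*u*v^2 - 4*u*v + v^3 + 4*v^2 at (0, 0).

The Hessian of f at 0 is [[2, -4], [-4, 8]] with rank 1, so corank 1. A Groebner basis of the Jacobian ideal J(f) in C{u,v} is {v^2, u - 2*v}; counting standard monomials gives mu = 2. Corank 1: A-series; mu = 2 gives A_2.

Type A2, Milnor number mu = 2.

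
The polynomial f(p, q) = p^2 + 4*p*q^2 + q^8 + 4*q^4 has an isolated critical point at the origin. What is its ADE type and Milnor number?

Type A_{7}, Milnor number mu = 7.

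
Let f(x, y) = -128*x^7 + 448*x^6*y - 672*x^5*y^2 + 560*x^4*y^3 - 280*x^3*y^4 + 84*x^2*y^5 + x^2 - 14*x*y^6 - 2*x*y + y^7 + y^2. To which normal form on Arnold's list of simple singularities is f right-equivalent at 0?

A_{6}

The Hessian of f at 0 has rank 1. Corank 1: A-series; mu = 6 gives A_6.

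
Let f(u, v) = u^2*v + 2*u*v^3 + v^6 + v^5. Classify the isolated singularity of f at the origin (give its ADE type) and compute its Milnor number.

Type D_7, Milnor number mu = 7.

The Hessian of f at 0 is [[0, 0], [0, 0]] with rank 0, so corank 2. A Groebner basis of the Jacobian ideal J(f) in C{u,v} is {u^3, u^2*v + u^2/6 + u*v^2/6, u*v + v^3}; counting standard monomials gives mu = 7. Corank 2; j^3 = u^2*v has shape L^2 M (L != M), so D-series; mu = 7 gives D_7.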